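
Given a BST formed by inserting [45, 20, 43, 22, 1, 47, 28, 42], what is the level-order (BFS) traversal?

Tree insertion order: [45, 20, 43, 22, 1, 47, 28, 42]
Tree (level-order array): [45, 20, 47, 1, 43, None, None, None, None, 22, None, None, 28, None, 42]
BFS from the root, enqueuing left then right child of each popped node:
  queue [45] -> pop 45, enqueue [20, 47], visited so far: [45]
  queue [20, 47] -> pop 20, enqueue [1, 43], visited so far: [45, 20]
  queue [47, 1, 43] -> pop 47, enqueue [none], visited so far: [45, 20, 47]
  queue [1, 43] -> pop 1, enqueue [none], visited so far: [45, 20, 47, 1]
  queue [43] -> pop 43, enqueue [22], visited so far: [45, 20, 47, 1, 43]
  queue [22] -> pop 22, enqueue [28], visited so far: [45, 20, 47, 1, 43, 22]
  queue [28] -> pop 28, enqueue [42], visited so far: [45, 20, 47, 1, 43, 22, 28]
  queue [42] -> pop 42, enqueue [none], visited so far: [45, 20, 47, 1, 43, 22, 28, 42]
Result: [45, 20, 47, 1, 43, 22, 28, 42]


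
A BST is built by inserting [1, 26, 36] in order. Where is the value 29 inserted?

Starting tree (level order): [1, None, 26, None, 36]
Insertion path: 1 -> 26 -> 36
Result: insert 29 as left child of 36
Final tree (level order): [1, None, 26, None, 36, 29]


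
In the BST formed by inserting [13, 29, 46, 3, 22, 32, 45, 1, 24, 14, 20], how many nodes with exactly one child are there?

Tree built from: [13, 29, 46, 3, 22, 32, 45, 1, 24, 14, 20]
Tree (level-order array): [13, 3, 29, 1, None, 22, 46, None, None, 14, 24, 32, None, None, 20, None, None, None, 45]
Rule: These are nodes with exactly 1 non-null child.
Per-node child counts:
  node 13: 2 child(ren)
  node 3: 1 child(ren)
  node 1: 0 child(ren)
  node 29: 2 child(ren)
  node 22: 2 child(ren)
  node 14: 1 child(ren)
  node 20: 0 child(ren)
  node 24: 0 child(ren)
  node 46: 1 child(ren)
  node 32: 1 child(ren)
  node 45: 0 child(ren)
Matching nodes: [3, 14, 46, 32]
Count of nodes with exactly one child: 4


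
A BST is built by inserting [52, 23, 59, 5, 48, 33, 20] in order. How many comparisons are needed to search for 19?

Search path for 19: 52 -> 23 -> 5 -> 20
Found: False
Comparisons: 4


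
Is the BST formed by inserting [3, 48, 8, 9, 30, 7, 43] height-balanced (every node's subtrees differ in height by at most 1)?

Tree (level-order array): [3, None, 48, 8, None, 7, 9, None, None, None, 30, None, 43]
Definition: a tree is height-balanced if, at every node, |h(left) - h(right)| <= 1 (empty subtree has height -1).
Bottom-up per-node check:
  node 7: h_left=-1, h_right=-1, diff=0 [OK], height=0
  node 43: h_left=-1, h_right=-1, diff=0 [OK], height=0
  node 30: h_left=-1, h_right=0, diff=1 [OK], height=1
  node 9: h_left=-1, h_right=1, diff=2 [FAIL (|-1-1|=2 > 1)], height=2
  node 8: h_left=0, h_right=2, diff=2 [FAIL (|0-2|=2 > 1)], height=3
  node 48: h_left=3, h_right=-1, diff=4 [FAIL (|3--1|=4 > 1)], height=4
  node 3: h_left=-1, h_right=4, diff=5 [FAIL (|-1-4|=5 > 1)], height=5
Node 9 violates the condition: |-1 - 1| = 2 > 1.
Result: Not balanced


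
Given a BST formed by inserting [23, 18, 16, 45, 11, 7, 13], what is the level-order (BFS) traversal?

Tree insertion order: [23, 18, 16, 45, 11, 7, 13]
Tree (level-order array): [23, 18, 45, 16, None, None, None, 11, None, 7, 13]
BFS from the root, enqueuing left then right child of each popped node:
  queue [23] -> pop 23, enqueue [18, 45], visited so far: [23]
  queue [18, 45] -> pop 18, enqueue [16], visited so far: [23, 18]
  queue [45, 16] -> pop 45, enqueue [none], visited so far: [23, 18, 45]
  queue [16] -> pop 16, enqueue [11], visited so far: [23, 18, 45, 16]
  queue [11] -> pop 11, enqueue [7, 13], visited so far: [23, 18, 45, 16, 11]
  queue [7, 13] -> pop 7, enqueue [none], visited so far: [23, 18, 45, 16, 11, 7]
  queue [13] -> pop 13, enqueue [none], visited so far: [23, 18, 45, 16, 11, 7, 13]
Result: [23, 18, 45, 16, 11, 7, 13]


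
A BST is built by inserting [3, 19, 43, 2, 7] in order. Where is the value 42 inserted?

Starting tree (level order): [3, 2, 19, None, None, 7, 43]
Insertion path: 3 -> 19 -> 43
Result: insert 42 as left child of 43
Final tree (level order): [3, 2, 19, None, None, 7, 43, None, None, 42]


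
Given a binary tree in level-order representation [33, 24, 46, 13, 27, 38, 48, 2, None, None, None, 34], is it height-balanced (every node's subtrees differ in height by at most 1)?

Tree (level-order array): [33, 24, 46, 13, 27, 38, 48, 2, None, None, None, 34]
Definition: a tree is height-balanced if, at every node, |h(left) - h(right)| <= 1 (empty subtree has height -1).
Bottom-up per-node check:
  node 2: h_left=-1, h_right=-1, diff=0 [OK], height=0
  node 13: h_left=0, h_right=-1, diff=1 [OK], height=1
  node 27: h_left=-1, h_right=-1, diff=0 [OK], height=0
  node 24: h_left=1, h_right=0, diff=1 [OK], height=2
  node 34: h_left=-1, h_right=-1, diff=0 [OK], height=0
  node 38: h_left=0, h_right=-1, diff=1 [OK], height=1
  node 48: h_left=-1, h_right=-1, diff=0 [OK], height=0
  node 46: h_left=1, h_right=0, diff=1 [OK], height=2
  node 33: h_left=2, h_right=2, diff=0 [OK], height=3
All nodes satisfy the balance condition.
Result: Balanced


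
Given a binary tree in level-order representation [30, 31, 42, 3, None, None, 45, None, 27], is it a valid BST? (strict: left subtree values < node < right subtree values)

Level-order array: [30, 31, 42, 3, None, None, 45, None, 27]
Validate using subtree bounds (lo, hi): at each node, require lo < value < hi,
then recurse left with hi=value and right with lo=value.
Preorder trace (stopping at first violation):
  at node 30 with bounds (-inf, +inf): OK
  at node 31 with bounds (-inf, 30): VIOLATION
Node 31 violates its bound: not (-inf < 31 < 30).
Result: Not a valid BST


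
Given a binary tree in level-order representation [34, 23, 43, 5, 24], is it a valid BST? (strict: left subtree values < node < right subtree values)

Level-order array: [34, 23, 43, 5, 24]
Validate using subtree bounds (lo, hi): at each node, require lo < value < hi,
then recurse left with hi=value and right with lo=value.
Preorder trace (stopping at first violation):
  at node 34 with bounds (-inf, +inf): OK
  at node 23 with bounds (-inf, 34): OK
  at node 5 with bounds (-inf, 23): OK
  at node 24 with bounds (23, 34): OK
  at node 43 with bounds (34, +inf): OK
No violation found at any node.
Result: Valid BST


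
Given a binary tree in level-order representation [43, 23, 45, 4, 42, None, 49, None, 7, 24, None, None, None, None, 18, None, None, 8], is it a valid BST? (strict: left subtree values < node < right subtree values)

Level-order array: [43, 23, 45, 4, 42, None, 49, None, 7, 24, None, None, None, None, 18, None, None, 8]
Validate using subtree bounds (lo, hi): at each node, require lo < value < hi,
then recurse left with hi=value and right with lo=value.
Preorder trace (stopping at first violation):
  at node 43 with bounds (-inf, +inf): OK
  at node 23 with bounds (-inf, 43): OK
  at node 4 with bounds (-inf, 23): OK
  at node 7 with bounds (4, 23): OK
  at node 18 with bounds (7, 23): OK
  at node 8 with bounds (7, 18): OK
  at node 42 with bounds (23, 43): OK
  at node 24 with bounds (23, 42): OK
  at node 45 with bounds (43, +inf): OK
  at node 49 with bounds (45, +inf): OK
No violation found at any node.
Result: Valid BST


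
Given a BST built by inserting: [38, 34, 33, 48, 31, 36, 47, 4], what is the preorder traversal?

Tree insertion order: [38, 34, 33, 48, 31, 36, 47, 4]
Tree (level-order array): [38, 34, 48, 33, 36, 47, None, 31, None, None, None, None, None, 4]
Preorder traversal: [38, 34, 33, 31, 4, 36, 48, 47]


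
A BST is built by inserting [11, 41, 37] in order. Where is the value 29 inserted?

Starting tree (level order): [11, None, 41, 37]
Insertion path: 11 -> 41 -> 37
Result: insert 29 as left child of 37
Final tree (level order): [11, None, 41, 37, None, 29]


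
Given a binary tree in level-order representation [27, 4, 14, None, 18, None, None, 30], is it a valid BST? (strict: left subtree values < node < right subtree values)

Level-order array: [27, 4, 14, None, 18, None, None, 30]
Validate using subtree bounds (lo, hi): at each node, require lo < value < hi,
then recurse left with hi=value and right with lo=value.
Preorder trace (stopping at first violation):
  at node 27 with bounds (-inf, +inf): OK
  at node 4 with bounds (-inf, 27): OK
  at node 18 with bounds (4, 27): OK
  at node 30 with bounds (4, 18): VIOLATION
Node 30 violates its bound: not (4 < 30 < 18).
Result: Not a valid BST


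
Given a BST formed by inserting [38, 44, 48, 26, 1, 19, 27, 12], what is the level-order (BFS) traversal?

Tree insertion order: [38, 44, 48, 26, 1, 19, 27, 12]
Tree (level-order array): [38, 26, 44, 1, 27, None, 48, None, 19, None, None, None, None, 12]
BFS from the root, enqueuing left then right child of each popped node:
  queue [38] -> pop 38, enqueue [26, 44], visited so far: [38]
  queue [26, 44] -> pop 26, enqueue [1, 27], visited so far: [38, 26]
  queue [44, 1, 27] -> pop 44, enqueue [48], visited so far: [38, 26, 44]
  queue [1, 27, 48] -> pop 1, enqueue [19], visited so far: [38, 26, 44, 1]
  queue [27, 48, 19] -> pop 27, enqueue [none], visited so far: [38, 26, 44, 1, 27]
  queue [48, 19] -> pop 48, enqueue [none], visited so far: [38, 26, 44, 1, 27, 48]
  queue [19] -> pop 19, enqueue [12], visited so far: [38, 26, 44, 1, 27, 48, 19]
  queue [12] -> pop 12, enqueue [none], visited so far: [38, 26, 44, 1, 27, 48, 19, 12]
Result: [38, 26, 44, 1, 27, 48, 19, 12]


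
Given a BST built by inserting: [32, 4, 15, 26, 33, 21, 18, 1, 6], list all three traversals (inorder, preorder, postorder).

Tree insertion order: [32, 4, 15, 26, 33, 21, 18, 1, 6]
Tree (level-order array): [32, 4, 33, 1, 15, None, None, None, None, 6, 26, None, None, 21, None, 18]
Inorder (L, root, R): [1, 4, 6, 15, 18, 21, 26, 32, 33]
Preorder (root, L, R): [32, 4, 1, 15, 6, 26, 21, 18, 33]
Postorder (L, R, root): [1, 6, 18, 21, 26, 15, 4, 33, 32]


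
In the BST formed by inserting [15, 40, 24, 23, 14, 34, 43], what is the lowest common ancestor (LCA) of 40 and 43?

Tree insertion order: [15, 40, 24, 23, 14, 34, 43]
Tree (level-order array): [15, 14, 40, None, None, 24, 43, 23, 34]
In a BST, the LCA of p=40, q=43 is the first node v on the
root-to-leaf path with p <= v <= q (go left if both < v, right if both > v).
Walk from root:
  at 15: both 40 and 43 > 15, go right
  at 40: 40 <= 40 <= 43, this is the LCA
LCA = 40


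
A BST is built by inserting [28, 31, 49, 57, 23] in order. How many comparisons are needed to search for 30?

Search path for 30: 28 -> 31
Found: False
Comparisons: 2


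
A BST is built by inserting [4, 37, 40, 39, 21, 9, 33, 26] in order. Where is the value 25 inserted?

Starting tree (level order): [4, None, 37, 21, 40, 9, 33, 39, None, None, None, 26]
Insertion path: 4 -> 37 -> 21 -> 33 -> 26
Result: insert 25 as left child of 26
Final tree (level order): [4, None, 37, 21, 40, 9, 33, 39, None, None, None, 26, None, None, None, 25]


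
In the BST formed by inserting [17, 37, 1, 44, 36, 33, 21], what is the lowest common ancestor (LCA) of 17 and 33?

Tree insertion order: [17, 37, 1, 44, 36, 33, 21]
Tree (level-order array): [17, 1, 37, None, None, 36, 44, 33, None, None, None, 21]
In a BST, the LCA of p=17, q=33 is the first node v on the
root-to-leaf path with p <= v <= q (go left if both < v, right if both > v).
Walk from root:
  at 17: 17 <= 17 <= 33, this is the LCA
LCA = 17


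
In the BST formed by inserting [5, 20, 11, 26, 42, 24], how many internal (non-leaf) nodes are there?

Tree built from: [5, 20, 11, 26, 42, 24]
Tree (level-order array): [5, None, 20, 11, 26, None, None, 24, 42]
Rule: An internal node has at least one child.
Per-node child counts:
  node 5: 1 child(ren)
  node 20: 2 child(ren)
  node 11: 0 child(ren)
  node 26: 2 child(ren)
  node 24: 0 child(ren)
  node 42: 0 child(ren)
Matching nodes: [5, 20, 26]
Count of internal (non-leaf) nodes: 3


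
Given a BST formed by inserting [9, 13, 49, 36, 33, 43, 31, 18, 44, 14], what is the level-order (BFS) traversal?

Tree insertion order: [9, 13, 49, 36, 33, 43, 31, 18, 44, 14]
Tree (level-order array): [9, None, 13, None, 49, 36, None, 33, 43, 31, None, None, 44, 18, None, None, None, 14]
BFS from the root, enqueuing left then right child of each popped node:
  queue [9] -> pop 9, enqueue [13], visited so far: [9]
  queue [13] -> pop 13, enqueue [49], visited so far: [9, 13]
  queue [49] -> pop 49, enqueue [36], visited so far: [9, 13, 49]
  queue [36] -> pop 36, enqueue [33, 43], visited so far: [9, 13, 49, 36]
  queue [33, 43] -> pop 33, enqueue [31], visited so far: [9, 13, 49, 36, 33]
  queue [43, 31] -> pop 43, enqueue [44], visited so far: [9, 13, 49, 36, 33, 43]
  queue [31, 44] -> pop 31, enqueue [18], visited so far: [9, 13, 49, 36, 33, 43, 31]
  queue [44, 18] -> pop 44, enqueue [none], visited so far: [9, 13, 49, 36, 33, 43, 31, 44]
  queue [18] -> pop 18, enqueue [14], visited so far: [9, 13, 49, 36, 33, 43, 31, 44, 18]
  queue [14] -> pop 14, enqueue [none], visited so far: [9, 13, 49, 36, 33, 43, 31, 44, 18, 14]
Result: [9, 13, 49, 36, 33, 43, 31, 44, 18, 14]


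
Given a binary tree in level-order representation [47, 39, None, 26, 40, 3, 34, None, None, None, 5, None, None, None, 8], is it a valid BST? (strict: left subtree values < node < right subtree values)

Level-order array: [47, 39, None, 26, 40, 3, 34, None, None, None, 5, None, None, None, 8]
Validate using subtree bounds (lo, hi): at each node, require lo < value < hi,
then recurse left with hi=value and right with lo=value.
Preorder trace (stopping at first violation):
  at node 47 with bounds (-inf, +inf): OK
  at node 39 with bounds (-inf, 47): OK
  at node 26 with bounds (-inf, 39): OK
  at node 3 with bounds (-inf, 26): OK
  at node 5 with bounds (3, 26): OK
  at node 8 with bounds (5, 26): OK
  at node 34 with bounds (26, 39): OK
  at node 40 with bounds (39, 47): OK
No violation found at any node.
Result: Valid BST


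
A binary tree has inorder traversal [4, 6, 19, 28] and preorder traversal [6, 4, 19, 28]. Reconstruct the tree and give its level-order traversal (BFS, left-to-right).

Inorder:  [4, 6, 19, 28]
Preorder: [6, 4, 19, 28]
Algorithm: preorder visits root first, so consume preorder in order;
for each root, split the current inorder slice at that value into
left-subtree inorder and right-subtree inorder, then recurse.
Recursive splits:
  root=6; inorder splits into left=[4], right=[19, 28]
  root=4; inorder splits into left=[], right=[]
  root=19; inorder splits into left=[], right=[28]
  root=28; inorder splits into left=[], right=[]
Reconstructed level-order: [6, 4, 19, 28]


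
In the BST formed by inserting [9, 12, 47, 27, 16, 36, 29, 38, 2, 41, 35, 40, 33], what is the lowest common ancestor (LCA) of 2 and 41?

Tree insertion order: [9, 12, 47, 27, 16, 36, 29, 38, 2, 41, 35, 40, 33]
Tree (level-order array): [9, 2, 12, None, None, None, 47, 27, None, 16, 36, None, None, 29, 38, None, 35, None, 41, 33, None, 40]
In a BST, the LCA of p=2, q=41 is the first node v on the
root-to-leaf path with p <= v <= q (go left if both < v, right if both > v).
Walk from root:
  at 9: 2 <= 9 <= 41, this is the LCA
LCA = 9


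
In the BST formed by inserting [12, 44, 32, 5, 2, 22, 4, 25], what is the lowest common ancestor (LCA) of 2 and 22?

Tree insertion order: [12, 44, 32, 5, 2, 22, 4, 25]
Tree (level-order array): [12, 5, 44, 2, None, 32, None, None, 4, 22, None, None, None, None, 25]
In a BST, the LCA of p=2, q=22 is the first node v on the
root-to-leaf path with p <= v <= q (go left if both < v, right if both > v).
Walk from root:
  at 12: 2 <= 12 <= 22, this is the LCA
LCA = 12


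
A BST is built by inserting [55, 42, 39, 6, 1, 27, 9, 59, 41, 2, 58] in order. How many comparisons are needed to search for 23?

Search path for 23: 55 -> 42 -> 39 -> 6 -> 27 -> 9
Found: False
Comparisons: 6


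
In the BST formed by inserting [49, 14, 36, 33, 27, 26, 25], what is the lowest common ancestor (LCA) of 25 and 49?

Tree insertion order: [49, 14, 36, 33, 27, 26, 25]
Tree (level-order array): [49, 14, None, None, 36, 33, None, 27, None, 26, None, 25]
In a BST, the LCA of p=25, q=49 is the first node v on the
root-to-leaf path with p <= v <= q (go left if both < v, right if both > v).
Walk from root:
  at 49: 25 <= 49 <= 49, this is the LCA
LCA = 49


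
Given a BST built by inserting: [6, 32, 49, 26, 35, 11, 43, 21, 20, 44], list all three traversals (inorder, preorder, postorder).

Tree insertion order: [6, 32, 49, 26, 35, 11, 43, 21, 20, 44]
Tree (level-order array): [6, None, 32, 26, 49, 11, None, 35, None, None, 21, None, 43, 20, None, None, 44]
Inorder (L, root, R): [6, 11, 20, 21, 26, 32, 35, 43, 44, 49]
Preorder (root, L, R): [6, 32, 26, 11, 21, 20, 49, 35, 43, 44]
Postorder (L, R, root): [20, 21, 11, 26, 44, 43, 35, 49, 32, 6]


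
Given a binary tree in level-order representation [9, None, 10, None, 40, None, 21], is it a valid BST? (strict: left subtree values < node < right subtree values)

Level-order array: [9, None, 10, None, 40, None, 21]
Validate using subtree bounds (lo, hi): at each node, require lo < value < hi,
then recurse left with hi=value and right with lo=value.
Preorder trace (stopping at first violation):
  at node 9 with bounds (-inf, +inf): OK
  at node 10 with bounds (9, +inf): OK
  at node 40 with bounds (10, +inf): OK
  at node 21 with bounds (40, +inf): VIOLATION
Node 21 violates its bound: not (40 < 21 < +inf).
Result: Not a valid BST


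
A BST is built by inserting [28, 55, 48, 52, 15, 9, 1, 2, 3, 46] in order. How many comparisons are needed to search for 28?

Search path for 28: 28
Found: True
Comparisons: 1


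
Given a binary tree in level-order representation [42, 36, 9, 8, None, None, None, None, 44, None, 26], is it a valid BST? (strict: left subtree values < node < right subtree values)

Level-order array: [42, 36, 9, 8, None, None, None, None, 44, None, 26]
Validate using subtree bounds (lo, hi): at each node, require lo < value < hi,
then recurse left with hi=value and right with lo=value.
Preorder trace (stopping at first violation):
  at node 42 with bounds (-inf, +inf): OK
  at node 36 with bounds (-inf, 42): OK
  at node 8 with bounds (-inf, 36): OK
  at node 44 with bounds (8, 36): VIOLATION
Node 44 violates its bound: not (8 < 44 < 36).
Result: Not a valid BST


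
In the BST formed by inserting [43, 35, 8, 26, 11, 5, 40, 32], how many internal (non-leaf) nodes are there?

Tree built from: [43, 35, 8, 26, 11, 5, 40, 32]
Tree (level-order array): [43, 35, None, 8, 40, 5, 26, None, None, None, None, 11, 32]
Rule: An internal node has at least one child.
Per-node child counts:
  node 43: 1 child(ren)
  node 35: 2 child(ren)
  node 8: 2 child(ren)
  node 5: 0 child(ren)
  node 26: 2 child(ren)
  node 11: 0 child(ren)
  node 32: 0 child(ren)
  node 40: 0 child(ren)
Matching nodes: [43, 35, 8, 26]
Count of internal (non-leaf) nodes: 4


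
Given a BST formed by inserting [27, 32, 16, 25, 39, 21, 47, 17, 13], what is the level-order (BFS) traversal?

Tree insertion order: [27, 32, 16, 25, 39, 21, 47, 17, 13]
Tree (level-order array): [27, 16, 32, 13, 25, None, 39, None, None, 21, None, None, 47, 17]
BFS from the root, enqueuing left then right child of each popped node:
  queue [27] -> pop 27, enqueue [16, 32], visited so far: [27]
  queue [16, 32] -> pop 16, enqueue [13, 25], visited so far: [27, 16]
  queue [32, 13, 25] -> pop 32, enqueue [39], visited so far: [27, 16, 32]
  queue [13, 25, 39] -> pop 13, enqueue [none], visited so far: [27, 16, 32, 13]
  queue [25, 39] -> pop 25, enqueue [21], visited so far: [27, 16, 32, 13, 25]
  queue [39, 21] -> pop 39, enqueue [47], visited so far: [27, 16, 32, 13, 25, 39]
  queue [21, 47] -> pop 21, enqueue [17], visited so far: [27, 16, 32, 13, 25, 39, 21]
  queue [47, 17] -> pop 47, enqueue [none], visited so far: [27, 16, 32, 13, 25, 39, 21, 47]
  queue [17] -> pop 17, enqueue [none], visited so far: [27, 16, 32, 13, 25, 39, 21, 47, 17]
Result: [27, 16, 32, 13, 25, 39, 21, 47, 17]


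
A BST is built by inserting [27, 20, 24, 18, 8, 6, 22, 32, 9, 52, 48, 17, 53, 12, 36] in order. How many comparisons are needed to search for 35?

Search path for 35: 27 -> 32 -> 52 -> 48 -> 36
Found: False
Comparisons: 5


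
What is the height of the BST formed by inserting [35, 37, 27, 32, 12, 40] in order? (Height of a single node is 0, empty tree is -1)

Insertion order: [35, 37, 27, 32, 12, 40]
Tree (level-order array): [35, 27, 37, 12, 32, None, 40]
Compute height bottom-up (empty subtree = -1):
  height(12) = 1 + max(-1, -1) = 0
  height(32) = 1 + max(-1, -1) = 0
  height(27) = 1 + max(0, 0) = 1
  height(40) = 1 + max(-1, -1) = 0
  height(37) = 1 + max(-1, 0) = 1
  height(35) = 1 + max(1, 1) = 2
Height = 2


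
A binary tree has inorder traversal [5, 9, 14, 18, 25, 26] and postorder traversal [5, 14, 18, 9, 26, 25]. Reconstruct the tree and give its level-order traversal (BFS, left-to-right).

Inorder:   [5, 9, 14, 18, 25, 26]
Postorder: [5, 14, 18, 9, 26, 25]
Algorithm: postorder visits root last, so walk postorder right-to-left;
each value is the root of the current inorder slice — split it at that
value, recurse on the right subtree first, then the left.
Recursive splits:
  root=25; inorder splits into left=[5, 9, 14, 18], right=[26]
  root=26; inorder splits into left=[], right=[]
  root=9; inorder splits into left=[5], right=[14, 18]
  root=18; inorder splits into left=[14], right=[]
  root=14; inorder splits into left=[], right=[]
  root=5; inorder splits into left=[], right=[]
Reconstructed level-order: [25, 9, 26, 5, 18, 14]


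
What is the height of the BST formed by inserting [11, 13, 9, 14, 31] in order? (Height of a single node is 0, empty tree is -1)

Insertion order: [11, 13, 9, 14, 31]
Tree (level-order array): [11, 9, 13, None, None, None, 14, None, 31]
Compute height bottom-up (empty subtree = -1):
  height(9) = 1 + max(-1, -1) = 0
  height(31) = 1 + max(-1, -1) = 0
  height(14) = 1 + max(-1, 0) = 1
  height(13) = 1 + max(-1, 1) = 2
  height(11) = 1 + max(0, 2) = 3
Height = 3


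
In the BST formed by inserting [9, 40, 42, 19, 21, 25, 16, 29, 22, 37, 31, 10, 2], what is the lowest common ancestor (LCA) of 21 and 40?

Tree insertion order: [9, 40, 42, 19, 21, 25, 16, 29, 22, 37, 31, 10, 2]
Tree (level-order array): [9, 2, 40, None, None, 19, 42, 16, 21, None, None, 10, None, None, 25, None, None, 22, 29, None, None, None, 37, 31]
In a BST, the LCA of p=21, q=40 is the first node v on the
root-to-leaf path with p <= v <= q (go left if both < v, right if both > v).
Walk from root:
  at 9: both 21 and 40 > 9, go right
  at 40: 21 <= 40 <= 40, this is the LCA
LCA = 40


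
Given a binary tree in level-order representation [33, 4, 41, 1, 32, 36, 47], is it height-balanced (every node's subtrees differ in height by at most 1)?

Tree (level-order array): [33, 4, 41, 1, 32, 36, 47]
Definition: a tree is height-balanced if, at every node, |h(left) - h(right)| <= 1 (empty subtree has height -1).
Bottom-up per-node check:
  node 1: h_left=-1, h_right=-1, diff=0 [OK], height=0
  node 32: h_left=-1, h_right=-1, diff=0 [OK], height=0
  node 4: h_left=0, h_right=0, diff=0 [OK], height=1
  node 36: h_left=-1, h_right=-1, diff=0 [OK], height=0
  node 47: h_left=-1, h_right=-1, diff=0 [OK], height=0
  node 41: h_left=0, h_right=0, diff=0 [OK], height=1
  node 33: h_left=1, h_right=1, diff=0 [OK], height=2
All nodes satisfy the balance condition.
Result: Balanced


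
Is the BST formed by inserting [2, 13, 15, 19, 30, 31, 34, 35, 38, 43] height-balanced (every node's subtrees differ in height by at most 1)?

Tree (level-order array): [2, None, 13, None, 15, None, 19, None, 30, None, 31, None, 34, None, 35, None, 38, None, 43]
Definition: a tree is height-balanced if, at every node, |h(left) - h(right)| <= 1 (empty subtree has height -1).
Bottom-up per-node check:
  node 43: h_left=-1, h_right=-1, diff=0 [OK], height=0
  node 38: h_left=-1, h_right=0, diff=1 [OK], height=1
  node 35: h_left=-1, h_right=1, diff=2 [FAIL (|-1-1|=2 > 1)], height=2
  node 34: h_left=-1, h_right=2, diff=3 [FAIL (|-1-2|=3 > 1)], height=3
  node 31: h_left=-1, h_right=3, diff=4 [FAIL (|-1-3|=4 > 1)], height=4
  node 30: h_left=-1, h_right=4, diff=5 [FAIL (|-1-4|=5 > 1)], height=5
  node 19: h_left=-1, h_right=5, diff=6 [FAIL (|-1-5|=6 > 1)], height=6
  node 15: h_left=-1, h_right=6, diff=7 [FAIL (|-1-6|=7 > 1)], height=7
  node 13: h_left=-1, h_right=7, diff=8 [FAIL (|-1-7|=8 > 1)], height=8
  node 2: h_left=-1, h_right=8, diff=9 [FAIL (|-1-8|=9 > 1)], height=9
Node 35 violates the condition: |-1 - 1| = 2 > 1.
Result: Not balanced


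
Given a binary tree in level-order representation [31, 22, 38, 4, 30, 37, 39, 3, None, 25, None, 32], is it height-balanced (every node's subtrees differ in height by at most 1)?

Tree (level-order array): [31, 22, 38, 4, 30, 37, 39, 3, None, 25, None, 32]
Definition: a tree is height-balanced if, at every node, |h(left) - h(right)| <= 1 (empty subtree has height -1).
Bottom-up per-node check:
  node 3: h_left=-1, h_right=-1, diff=0 [OK], height=0
  node 4: h_left=0, h_right=-1, diff=1 [OK], height=1
  node 25: h_left=-1, h_right=-1, diff=0 [OK], height=0
  node 30: h_left=0, h_right=-1, diff=1 [OK], height=1
  node 22: h_left=1, h_right=1, diff=0 [OK], height=2
  node 32: h_left=-1, h_right=-1, diff=0 [OK], height=0
  node 37: h_left=0, h_right=-1, diff=1 [OK], height=1
  node 39: h_left=-1, h_right=-1, diff=0 [OK], height=0
  node 38: h_left=1, h_right=0, diff=1 [OK], height=2
  node 31: h_left=2, h_right=2, diff=0 [OK], height=3
All nodes satisfy the balance condition.
Result: Balanced


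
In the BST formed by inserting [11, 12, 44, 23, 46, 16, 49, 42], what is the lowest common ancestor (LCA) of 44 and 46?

Tree insertion order: [11, 12, 44, 23, 46, 16, 49, 42]
Tree (level-order array): [11, None, 12, None, 44, 23, 46, 16, 42, None, 49]
In a BST, the LCA of p=44, q=46 is the first node v on the
root-to-leaf path with p <= v <= q (go left if both < v, right if both > v).
Walk from root:
  at 11: both 44 and 46 > 11, go right
  at 12: both 44 and 46 > 12, go right
  at 44: 44 <= 44 <= 46, this is the LCA
LCA = 44


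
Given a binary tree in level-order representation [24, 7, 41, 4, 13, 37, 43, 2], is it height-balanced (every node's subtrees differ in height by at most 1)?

Tree (level-order array): [24, 7, 41, 4, 13, 37, 43, 2]
Definition: a tree is height-balanced if, at every node, |h(left) - h(right)| <= 1 (empty subtree has height -1).
Bottom-up per-node check:
  node 2: h_left=-1, h_right=-1, diff=0 [OK], height=0
  node 4: h_left=0, h_right=-1, diff=1 [OK], height=1
  node 13: h_left=-1, h_right=-1, diff=0 [OK], height=0
  node 7: h_left=1, h_right=0, diff=1 [OK], height=2
  node 37: h_left=-1, h_right=-1, diff=0 [OK], height=0
  node 43: h_left=-1, h_right=-1, diff=0 [OK], height=0
  node 41: h_left=0, h_right=0, diff=0 [OK], height=1
  node 24: h_left=2, h_right=1, diff=1 [OK], height=3
All nodes satisfy the balance condition.
Result: Balanced


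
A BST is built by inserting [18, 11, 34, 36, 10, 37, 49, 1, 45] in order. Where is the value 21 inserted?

Starting tree (level order): [18, 11, 34, 10, None, None, 36, 1, None, None, 37, None, None, None, 49, 45]
Insertion path: 18 -> 34
Result: insert 21 as left child of 34
Final tree (level order): [18, 11, 34, 10, None, 21, 36, 1, None, None, None, None, 37, None, None, None, 49, 45]


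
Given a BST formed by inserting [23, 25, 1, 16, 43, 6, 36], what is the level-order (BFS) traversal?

Tree insertion order: [23, 25, 1, 16, 43, 6, 36]
Tree (level-order array): [23, 1, 25, None, 16, None, 43, 6, None, 36]
BFS from the root, enqueuing left then right child of each popped node:
  queue [23] -> pop 23, enqueue [1, 25], visited so far: [23]
  queue [1, 25] -> pop 1, enqueue [16], visited so far: [23, 1]
  queue [25, 16] -> pop 25, enqueue [43], visited so far: [23, 1, 25]
  queue [16, 43] -> pop 16, enqueue [6], visited so far: [23, 1, 25, 16]
  queue [43, 6] -> pop 43, enqueue [36], visited so far: [23, 1, 25, 16, 43]
  queue [6, 36] -> pop 6, enqueue [none], visited so far: [23, 1, 25, 16, 43, 6]
  queue [36] -> pop 36, enqueue [none], visited so far: [23, 1, 25, 16, 43, 6, 36]
Result: [23, 1, 25, 16, 43, 6, 36]


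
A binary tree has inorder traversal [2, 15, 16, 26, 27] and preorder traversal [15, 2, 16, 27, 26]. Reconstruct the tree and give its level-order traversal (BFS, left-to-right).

Inorder:  [2, 15, 16, 26, 27]
Preorder: [15, 2, 16, 27, 26]
Algorithm: preorder visits root first, so consume preorder in order;
for each root, split the current inorder slice at that value into
left-subtree inorder and right-subtree inorder, then recurse.
Recursive splits:
  root=15; inorder splits into left=[2], right=[16, 26, 27]
  root=2; inorder splits into left=[], right=[]
  root=16; inorder splits into left=[], right=[26, 27]
  root=27; inorder splits into left=[26], right=[]
  root=26; inorder splits into left=[], right=[]
Reconstructed level-order: [15, 2, 16, 27, 26]


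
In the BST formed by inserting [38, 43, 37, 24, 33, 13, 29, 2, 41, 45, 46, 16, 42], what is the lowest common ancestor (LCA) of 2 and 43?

Tree insertion order: [38, 43, 37, 24, 33, 13, 29, 2, 41, 45, 46, 16, 42]
Tree (level-order array): [38, 37, 43, 24, None, 41, 45, 13, 33, None, 42, None, 46, 2, 16, 29]
In a BST, the LCA of p=2, q=43 is the first node v on the
root-to-leaf path with p <= v <= q (go left if both < v, right if both > v).
Walk from root:
  at 38: 2 <= 38 <= 43, this is the LCA
LCA = 38


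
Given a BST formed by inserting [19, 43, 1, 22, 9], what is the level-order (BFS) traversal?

Tree insertion order: [19, 43, 1, 22, 9]
Tree (level-order array): [19, 1, 43, None, 9, 22]
BFS from the root, enqueuing left then right child of each popped node:
  queue [19] -> pop 19, enqueue [1, 43], visited so far: [19]
  queue [1, 43] -> pop 1, enqueue [9], visited so far: [19, 1]
  queue [43, 9] -> pop 43, enqueue [22], visited so far: [19, 1, 43]
  queue [9, 22] -> pop 9, enqueue [none], visited so far: [19, 1, 43, 9]
  queue [22] -> pop 22, enqueue [none], visited so far: [19, 1, 43, 9, 22]
Result: [19, 1, 43, 9, 22]


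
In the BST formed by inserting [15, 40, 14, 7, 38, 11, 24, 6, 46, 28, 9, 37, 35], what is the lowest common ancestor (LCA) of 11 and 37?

Tree insertion order: [15, 40, 14, 7, 38, 11, 24, 6, 46, 28, 9, 37, 35]
Tree (level-order array): [15, 14, 40, 7, None, 38, 46, 6, 11, 24, None, None, None, None, None, 9, None, None, 28, None, None, None, 37, 35]
In a BST, the LCA of p=11, q=37 is the first node v on the
root-to-leaf path with p <= v <= q (go left if both < v, right if both > v).
Walk from root:
  at 15: 11 <= 15 <= 37, this is the LCA
LCA = 15


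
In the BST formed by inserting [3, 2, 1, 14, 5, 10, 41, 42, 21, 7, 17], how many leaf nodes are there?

Tree built from: [3, 2, 1, 14, 5, 10, 41, 42, 21, 7, 17]
Tree (level-order array): [3, 2, 14, 1, None, 5, 41, None, None, None, 10, 21, 42, 7, None, 17]
Rule: A leaf has 0 children.
Per-node child counts:
  node 3: 2 child(ren)
  node 2: 1 child(ren)
  node 1: 0 child(ren)
  node 14: 2 child(ren)
  node 5: 1 child(ren)
  node 10: 1 child(ren)
  node 7: 0 child(ren)
  node 41: 2 child(ren)
  node 21: 1 child(ren)
  node 17: 0 child(ren)
  node 42: 0 child(ren)
Matching nodes: [1, 7, 17, 42]
Count of leaf nodes: 4


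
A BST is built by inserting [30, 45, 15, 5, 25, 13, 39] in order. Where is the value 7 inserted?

Starting tree (level order): [30, 15, 45, 5, 25, 39, None, None, 13]
Insertion path: 30 -> 15 -> 5 -> 13
Result: insert 7 as left child of 13
Final tree (level order): [30, 15, 45, 5, 25, 39, None, None, 13, None, None, None, None, 7]


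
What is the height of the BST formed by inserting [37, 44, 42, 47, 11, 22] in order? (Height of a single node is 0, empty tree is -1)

Insertion order: [37, 44, 42, 47, 11, 22]
Tree (level-order array): [37, 11, 44, None, 22, 42, 47]
Compute height bottom-up (empty subtree = -1):
  height(22) = 1 + max(-1, -1) = 0
  height(11) = 1 + max(-1, 0) = 1
  height(42) = 1 + max(-1, -1) = 0
  height(47) = 1 + max(-1, -1) = 0
  height(44) = 1 + max(0, 0) = 1
  height(37) = 1 + max(1, 1) = 2
Height = 2


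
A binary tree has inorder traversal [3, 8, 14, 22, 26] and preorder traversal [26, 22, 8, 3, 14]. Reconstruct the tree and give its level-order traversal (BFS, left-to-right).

Inorder:  [3, 8, 14, 22, 26]
Preorder: [26, 22, 8, 3, 14]
Algorithm: preorder visits root first, so consume preorder in order;
for each root, split the current inorder slice at that value into
left-subtree inorder and right-subtree inorder, then recurse.
Recursive splits:
  root=26; inorder splits into left=[3, 8, 14, 22], right=[]
  root=22; inorder splits into left=[3, 8, 14], right=[]
  root=8; inorder splits into left=[3], right=[14]
  root=3; inorder splits into left=[], right=[]
  root=14; inorder splits into left=[], right=[]
Reconstructed level-order: [26, 22, 8, 3, 14]


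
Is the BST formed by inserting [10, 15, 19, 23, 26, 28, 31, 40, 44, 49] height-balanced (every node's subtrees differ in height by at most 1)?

Tree (level-order array): [10, None, 15, None, 19, None, 23, None, 26, None, 28, None, 31, None, 40, None, 44, None, 49]
Definition: a tree is height-balanced if, at every node, |h(left) - h(right)| <= 1 (empty subtree has height -1).
Bottom-up per-node check:
  node 49: h_left=-1, h_right=-1, diff=0 [OK], height=0
  node 44: h_left=-1, h_right=0, diff=1 [OK], height=1
  node 40: h_left=-1, h_right=1, diff=2 [FAIL (|-1-1|=2 > 1)], height=2
  node 31: h_left=-1, h_right=2, diff=3 [FAIL (|-1-2|=3 > 1)], height=3
  node 28: h_left=-1, h_right=3, diff=4 [FAIL (|-1-3|=4 > 1)], height=4
  node 26: h_left=-1, h_right=4, diff=5 [FAIL (|-1-4|=5 > 1)], height=5
  node 23: h_left=-1, h_right=5, diff=6 [FAIL (|-1-5|=6 > 1)], height=6
  node 19: h_left=-1, h_right=6, diff=7 [FAIL (|-1-6|=7 > 1)], height=7
  node 15: h_left=-1, h_right=7, diff=8 [FAIL (|-1-7|=8 > 1)], height=8
  node 10: h_left=-1, h_right=8, diff=9 [FAIL (|-1-8|=9 > 1)], height=9
Node 40 violates the condition: |-1 - 1| = 2 > 1.
Result: Not balanced


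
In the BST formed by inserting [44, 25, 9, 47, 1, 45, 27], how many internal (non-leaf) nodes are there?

Tree built from: [44, 25, 9, 47, 1, 45, 27]
Tree (level-order array): [44, 25, 47, 9, 27, 45, None, 1]
Rule: An internal node has at least one child.
Per-node child counts:
  node 44: 2 child(ren)
  node 25: 2 child(ren)
  node 9: 1 child(ren)
  node 1: 0 child(ren)
  node 27: 0 child(ren)
  node 47: 1 child(ren)
  node 45: 0 child(ren)
Matching nodes: [44, 25, 9, 47]
Count of internal (non-leaf) nodes: 4


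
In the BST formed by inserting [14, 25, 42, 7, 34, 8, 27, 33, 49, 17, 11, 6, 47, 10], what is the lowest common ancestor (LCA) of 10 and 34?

Tree insertion order: [14, 25, 42, 7, 34, 8, 27, 33, 49, 17, 11, 6, 47, 10]
Tree (level-order array): [14, 7, 25, 6, 8, 17, 42, None, None, None, 11, None, None, 34, 49, 10, None, 27, None, 47, None, None, None, None, 33]
In a BST, the LCA of p=10, q=34 is the first node v on the
root-to-leaf path with p <= v <= q (go left if both < v, right if both > v).
Walk from root:
  at 14: 10 <= 14 <= 34, this is the LCA
LCA = 14


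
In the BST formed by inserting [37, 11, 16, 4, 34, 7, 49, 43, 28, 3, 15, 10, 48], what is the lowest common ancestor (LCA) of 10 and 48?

Tree insertion order: [37, 11, 16, 4, 34, 7, 49, 43, 28, 3, 15, 10, 48]
Tree (level-order array): [37, 11, 49, 4, 16, 43, None, 3, 7, 15, 34, None, 48, None, None, None, 10, None, None, 28]
In a BST, the LCA of p=10, q=48 is the first node v on the
root-to-leaf path with p <= v <= q (go left if both < v, right if both > v).
Walk from root:
  at 37: 10 <= 37 <= 48, this is the LCA
LCA = 37


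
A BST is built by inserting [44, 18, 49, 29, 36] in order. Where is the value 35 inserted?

Starting tree (level order): [44, 18, 49, None, 29, None, None, None, 36]
Insertion path: 44 -> 18 -> 29 -> 36
Result: insert 35 as left child of 36
Final tree (level order): [44, 18, 49, None, 29, None, None, None, 36, 35]


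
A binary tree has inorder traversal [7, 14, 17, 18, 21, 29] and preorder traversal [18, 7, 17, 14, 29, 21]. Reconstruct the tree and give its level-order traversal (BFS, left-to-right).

Inorder:  [7, 14, 17, 18, 21, 29]
Preorder: [18, 7, 17, 14, 29, 21]
Algorithm: preorder visits root first, so consume preorder in order;
for each root, split the current inorder slice at that value into
left-subtree inorder and right-subtree inorder, then recurse.
Recursive splits:
  root=18; inorder splits into left=[7, 14, 17], right=[21, 29]
  root=7; inorder splits into left=[], right=[14, 17]
  root=17; inorder splits into left=[14], right=[]
  root=14; inorder splits into left=[], right=[]
  root=29; inorder splits into left=[21], right=[]
  root=21; inorder splits into left=[], right=[]
Reconstructed level-order: [18, 7, 29, 17, 21, 14]


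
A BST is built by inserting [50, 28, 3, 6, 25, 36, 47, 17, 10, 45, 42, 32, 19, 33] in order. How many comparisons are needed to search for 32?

Search path for 32: 50 -> 28 -> 36 -> 32
Found: True
Comparisons: 4


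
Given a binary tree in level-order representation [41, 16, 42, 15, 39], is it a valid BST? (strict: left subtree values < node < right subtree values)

Level-order array: [41, 16, 42, 15, 39]
Validate using subtree bounds (lo, hi): at each node, require lo < value < hi,
then recurse left with hi=value and right with lo=value.
Preorder trace (stopping at first violation):
  at node 41 with bounds (-inf, +inf): OK
  at node 16 with bounds (-inf, 41): OK
  at node 15 with bounds (-inf, 16): OK
  at node 39 with bounds (16, 41): OK
  at node 42 with bounds (41, +inf): OK
No violation found at any node.
Result: Valid BST


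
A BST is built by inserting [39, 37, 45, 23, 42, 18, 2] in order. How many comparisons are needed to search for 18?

Search path for 18: 39 -> 37 -> 23 -> 18
Found: True
Comparisons: 4


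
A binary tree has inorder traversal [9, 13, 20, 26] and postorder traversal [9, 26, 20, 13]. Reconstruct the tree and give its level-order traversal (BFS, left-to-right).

Inorder:   [9, 13, 20, 26]
Postorder: [9, 26, 20, 13]
Algorithm: postorder visits root last, so walk postorder right-to-left;
each value is the root of the current inorder slice — split it at that
value, recurse on the right subtree first, then the left.
Recursive splits:
  root=13; inorder splits into left=[9], right=[20, 26]
  root=20; inorder splits into left=[], right=[26]
  root=26; inorder splits into left=[], right=[]
  root=9; inorder splits into left=[], right=[]
Reconstructed level-order: [13, 9, 20, 26]


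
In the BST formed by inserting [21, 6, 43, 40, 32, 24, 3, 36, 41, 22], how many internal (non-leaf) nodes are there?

Tree built from: [21, 6, 43, 40, 32, 24, 3, 36, 41, 22]
Tree (level-order array): [21, 6, 43, 3, None, 40, None, None, None, 32, 41, 24, 36, None, None, 22]
Rule: An internal node has at least one child.
Per-node child counts:
  node 21: 2 child(ren)
  node 6: 1 child(ren)
  node 3: 0 child(ren)
  node 43: 1 child(ren)
  node 40: 2 child(ren)
  node 32: 2 child(ren)
  node 24: 1 child(ren)
  node 22: 0 child(ren)
  node 36: 0 child(ren)
  node 41: 0 child(ren)
Matching nodes: [21, 6, 43, 40, 32, 24]
Count of internal (non-leaf) nodes: 6


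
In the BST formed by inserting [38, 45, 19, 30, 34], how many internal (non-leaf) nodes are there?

Tree built from: [38, 45, 19, 30, 34]
Tree (level-order array): [38, 19, 45, None, 30, None, None, None, 34]
Rule: An internal node has at least one child.
Per-node child counts:
  node 38: 2 child(ren)
  node 19: 1 child(ren)
  node 30: 1 child(ren)
  node 34: 0 child(ren)
  node 45: 0 child(ren)
Matching nodes: [38, 19, 30]
Count of internal (non-leaf) nodes: 3


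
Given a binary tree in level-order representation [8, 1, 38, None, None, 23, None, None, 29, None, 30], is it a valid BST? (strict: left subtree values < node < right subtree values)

Level-order array: [8, 1, 38, None, None, 23, None, None, 29, None, 30]
Validate using subtree bounds (lo, hi): at each node, require lo < value < hi,
then recurse left with hi=value and right with lo=value.
Preorder trace (stopping at first violation):
  at node 8 with bounds (-inf, +inf): OK
  at node 1 with bounds (-inf, 8): OK
  at node 38 with bounds (8, +inf): OK
  at node 23 with bounds (8, 38): OK
  at node 29 with bounds (23, 38): OK
  at node 30 with bounds (29, 38): OK
No violation found at any node.
Result: Valid BST
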